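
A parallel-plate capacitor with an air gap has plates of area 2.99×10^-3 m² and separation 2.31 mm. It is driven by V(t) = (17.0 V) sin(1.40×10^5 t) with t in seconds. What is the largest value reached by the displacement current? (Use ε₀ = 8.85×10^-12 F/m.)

(dE/dt)_max = V₀ω/d = 1.030×10^9 V/(m·s); ω = 1.40×10^5 rad/s.
I_d,max = ε₀ A (dE/dt)_max = (8.85×10^-12)(2.99×10^-3)(1.030×10^9) = 2.73×10^-5 A.

2.73×10^-5 A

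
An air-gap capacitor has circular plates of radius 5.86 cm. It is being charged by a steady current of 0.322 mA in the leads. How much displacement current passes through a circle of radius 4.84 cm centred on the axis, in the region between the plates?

2.20×10^-4 A

Between the plates the displacement current equals the wire current: I_d = 0.322 mA = 3.22×10^-4 A.
The field is uniform, so I_d,enc = I_d (r/R)² = (3.22×10^-4)(4.84/5.86)² = 2.20×10^-4 A.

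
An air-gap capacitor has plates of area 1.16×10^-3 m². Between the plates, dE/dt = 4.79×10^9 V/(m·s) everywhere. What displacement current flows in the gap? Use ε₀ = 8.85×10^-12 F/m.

With a uniform field, Φ_E = EA, so I_d = ε₀ A dE/dt = 4.92×10^-5 A.

4.92×10^-5 A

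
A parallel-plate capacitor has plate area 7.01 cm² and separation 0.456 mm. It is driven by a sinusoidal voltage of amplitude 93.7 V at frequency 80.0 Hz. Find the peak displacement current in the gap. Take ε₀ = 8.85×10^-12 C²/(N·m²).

(dE/dt)_max = V₀ω/d = 1.033×10^8 V/(m·s); ω = 2πf = 502.7 rad/s.
I_d,max = ε₀ A (dE/dt)_max = (8.85×10^-12)(7.01×10^-4)(1.033×10^8) = 6.41×10^-7 A.

6.41×10^-7 A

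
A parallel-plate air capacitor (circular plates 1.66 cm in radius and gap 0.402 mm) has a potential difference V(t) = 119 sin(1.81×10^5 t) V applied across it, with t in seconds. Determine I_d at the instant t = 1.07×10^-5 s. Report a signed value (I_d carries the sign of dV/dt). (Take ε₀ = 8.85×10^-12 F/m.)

dE/dt = (V₀ω/d)·cos(ωt) with ωt = 1.9367 rad: (119)(1.81×10^5)(-0.3578)/(4.02×10^-4) = -1.917×10^10 V/(m·s).
I_d = ε₀ A dE/dt = (8.85×10^-12)(8.657×10^-4)(-1.917×10^10) = -1.47×10^-4 A.

-1.47×10^-4 A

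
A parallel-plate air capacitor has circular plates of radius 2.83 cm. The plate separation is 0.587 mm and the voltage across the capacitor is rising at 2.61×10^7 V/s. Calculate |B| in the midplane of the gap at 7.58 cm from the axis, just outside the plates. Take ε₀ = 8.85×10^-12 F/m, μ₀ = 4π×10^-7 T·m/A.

2.61×10^-9 T

With E = V/d, dE/dt = 4.446×10^10 V/(m·s) and πR² = 2.516×10^-3 m², giving I_d = ε₀ πR² dE/dt = 9.900×10^-4 A.
Outside the plates the loop encloses all of I_d, so B·2πr = μ₀ I_d and B = 2.61×10^-9 T.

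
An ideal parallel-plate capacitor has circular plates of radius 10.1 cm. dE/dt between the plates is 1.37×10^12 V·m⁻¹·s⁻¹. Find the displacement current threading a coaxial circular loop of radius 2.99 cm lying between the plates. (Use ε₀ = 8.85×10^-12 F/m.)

Through the whole plate area (πR² = 0.03205 m²), I_d = ε₀ πR² dE/dt = 0.3886 A.
The field is uniform, so I_d,enc = I_d (r/R)² = (0.3886)(2.99/10.1)² = 0.0341 A.

0.0341 A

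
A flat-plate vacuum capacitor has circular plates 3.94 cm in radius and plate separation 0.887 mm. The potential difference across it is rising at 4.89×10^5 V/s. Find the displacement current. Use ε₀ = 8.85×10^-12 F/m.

2.38×10^-5 A

C = ε₀A/d = (8.85×10^-12)(4.877×10^-3)/(8.87×10^-4) = 4.866×10^-11 F.
I_d = C dV/dt = (4.866×10^-11)(4.89×10^5) = 2.38×10^-5 A.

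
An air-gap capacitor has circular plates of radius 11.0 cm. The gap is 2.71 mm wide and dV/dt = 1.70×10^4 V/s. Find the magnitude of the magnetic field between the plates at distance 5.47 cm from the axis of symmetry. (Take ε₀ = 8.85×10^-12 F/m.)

1.91×10^-12 T

dE/dt = (dV/dt)/d = 6.273×10^6 V/(m·s); I_d = ε₀(πR²)(dE/dt) = (8.85×10^-12)(0.03801)(6.273×10^6) = 2.110×10^-6 A.
An Ampèrian loop of radius r encloses a fraction (r/R)² of I_d. Then B·2πr = μ₀ I_d (r/R)², giving B = μ₀ I_d r/(2πR²) = 1.91×10^-12 T.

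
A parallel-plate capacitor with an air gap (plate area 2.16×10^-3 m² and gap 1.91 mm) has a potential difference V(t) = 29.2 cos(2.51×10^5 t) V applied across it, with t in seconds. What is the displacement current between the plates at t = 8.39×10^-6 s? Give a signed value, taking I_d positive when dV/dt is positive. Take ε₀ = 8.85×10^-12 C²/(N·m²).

-6.31×10^-5 A

C = ε₀A/d = (8.85×10^-12)(2.16×10^-3)/(1.91×10^-3) = 1.001×10^-11 F. dV/dt = V₀ω·−sin(ωt); at ωt = 2.10589 rad this factor is -0.8602.
I_d = C dV/dt = (1.001×10^-11)(29.2)(2.51×10^5)(-0.8602) = -6.31×10^-5 A.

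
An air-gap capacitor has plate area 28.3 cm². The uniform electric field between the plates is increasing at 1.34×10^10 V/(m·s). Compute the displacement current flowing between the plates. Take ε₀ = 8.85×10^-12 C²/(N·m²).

3.36×10^-4 A

With a uniform field, Φ_E = EA, so I_d = ε₀ A dE/dt = 3.36×10^-4 A.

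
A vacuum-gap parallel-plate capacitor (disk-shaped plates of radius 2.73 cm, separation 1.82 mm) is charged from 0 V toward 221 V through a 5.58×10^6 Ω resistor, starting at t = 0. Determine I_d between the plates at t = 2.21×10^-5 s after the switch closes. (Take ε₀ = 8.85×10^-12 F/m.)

C = ε₀A/d = (8.85×10^-12)(2.341×10^-3)/(1.82×10^-3) = 1.138×10^-11 F, so τ = RC = 6.350×10^-5 s.
The conduction current is I(t) = (V₀/R) e^(−t/τ), and the displacement current between the plates equals it.
t/τ = 0.3480; I_d = (221/5.58×10^6) · e^(−0.3480) = (3.961×10^-5)(0.7061) = 2.80×10^-5 A.

2.80×10^-5 A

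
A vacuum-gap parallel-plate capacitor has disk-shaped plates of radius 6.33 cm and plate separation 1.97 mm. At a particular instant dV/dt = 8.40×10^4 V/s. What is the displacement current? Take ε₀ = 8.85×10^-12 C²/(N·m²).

The displacement current equals the charging current C dV/dt. With C = ε₀A/d = (8.85×10^-12)(0.01259)/(1.97×10^-3) = 5.656×10^-11 F, I_d = (5.656×10^-11)(8.40×10^4) = 4.75×10^-6 A.

4.75×10^-6 A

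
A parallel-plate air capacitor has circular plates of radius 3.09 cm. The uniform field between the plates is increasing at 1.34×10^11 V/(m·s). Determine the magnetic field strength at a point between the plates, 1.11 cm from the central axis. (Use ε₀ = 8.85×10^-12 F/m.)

8.27×10^-9 T

Total displacement current: I_d = ε₀(πR²)(dE/dt) = (8.85×10^-12)(3.000×10^-3)(1.34×10^11) = 3.558×10^-3 A.
An Ampèrian loop of radius r encloses a fraction (r/R)² of I_d. Then B·2πr = μ₀ I_d (r/R)², giving B = μ₀ I_d r/(2πR²) = 8.27×10^-9 T.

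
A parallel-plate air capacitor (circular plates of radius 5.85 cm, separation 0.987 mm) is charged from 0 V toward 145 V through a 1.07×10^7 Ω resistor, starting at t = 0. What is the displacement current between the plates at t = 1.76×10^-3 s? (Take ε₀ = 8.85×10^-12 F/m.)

C = ε₀A/d = (8.85×10^-12)(0.01075)/(9.87×10^-4) = 9.639×10^-11 F, so τ = RC = 1.031×10^-3 s.
The conduction current is I(t) = (V₀/R) e^(−t/τ), and the displacement current between the plates equals it.
t/τ = 1.707; I_d = (145/1.07×10^7) · e^(−1.707) = (1.355×10^-5)(0.1814) = 2.46×10^-6 A.

2.46×10^-6 A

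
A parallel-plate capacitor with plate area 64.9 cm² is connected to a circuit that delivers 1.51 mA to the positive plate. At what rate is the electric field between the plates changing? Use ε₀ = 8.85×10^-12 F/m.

The displacement current between the plates equals the conduction current, I_d = 1.51 mA.
Then dE/dt = I_d/(ε₀A) = 2.63×10^10 V/(m·s).

2.63×10^10 V/(m·s)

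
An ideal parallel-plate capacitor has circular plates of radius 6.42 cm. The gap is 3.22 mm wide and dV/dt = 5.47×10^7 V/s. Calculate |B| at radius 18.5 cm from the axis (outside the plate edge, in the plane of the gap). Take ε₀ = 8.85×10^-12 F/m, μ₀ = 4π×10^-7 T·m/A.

I_d = C dV/dt with C = ε₀πR²/d = 3.559×10^-11 F, so I_d = (3.559×10^-11)(5.47×10^7) = 1.947×10^-3 A.
With r > R the enclosed displacement current is the full I_d; B = μ₀ I_d / (2πr) = 2.10×10^-9 T.

2.10×10^-9 T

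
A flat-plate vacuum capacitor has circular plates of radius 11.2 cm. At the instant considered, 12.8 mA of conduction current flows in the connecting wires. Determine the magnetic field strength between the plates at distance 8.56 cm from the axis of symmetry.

1.75×10^-8 T

No conduction current crosses the gap, so I_d there equals the 0.0128 A in the leads.
For r < R the Ampère–Maxwell law gives B(2πr) = μ₀ I_d (r²/R²), so B = μ₀ I_d r/(2πR²) = (4π×10^-7)(0.0128)(0.0856)/(2π·0.112²) = 1.75×10^-8 T.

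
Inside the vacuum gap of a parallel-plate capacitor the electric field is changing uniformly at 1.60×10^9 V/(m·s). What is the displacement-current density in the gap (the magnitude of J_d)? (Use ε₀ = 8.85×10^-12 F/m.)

J_d = ε₀ ∂E/∂t, so J_d = 0.0142 A/m².

0.0142 A/m²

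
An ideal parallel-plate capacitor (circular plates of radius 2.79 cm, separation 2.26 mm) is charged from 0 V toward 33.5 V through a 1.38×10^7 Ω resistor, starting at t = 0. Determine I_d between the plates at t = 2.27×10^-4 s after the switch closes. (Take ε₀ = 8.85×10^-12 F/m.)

4.36×10^-7 A

C = ε₀A/d = (8.85×10^-12)(2.445×10^-3)/(2.26×10^-3) = 9.574×10^-12 F, so τ = RC = 1.321×10^-4 s.
The conduction current is I(t) = (V₀/R) e^(−t/τ), and the displacement current between the plates equals it.
t/τ = 1.718; I_d = (33.5/1.38×10^7) · e^(−1.718) = (2.428×10^-6)(0.1794) = 4.36×10^-7 A.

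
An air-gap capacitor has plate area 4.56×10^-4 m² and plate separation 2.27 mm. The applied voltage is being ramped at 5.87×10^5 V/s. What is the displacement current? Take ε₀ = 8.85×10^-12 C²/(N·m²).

1.04×10^-6 A

E = V/d so dE/dt = (dV/dt)/d = 2.586×10^8 V/(m·s), and I_d = ε₀ A dE/dt = (8.85×10^-12)(4.56×10^-4)(2.586×10^8) = 1.04×10^-6 A.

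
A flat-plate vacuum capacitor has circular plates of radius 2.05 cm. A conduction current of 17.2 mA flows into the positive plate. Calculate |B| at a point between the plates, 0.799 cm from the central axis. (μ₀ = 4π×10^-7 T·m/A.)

Between the plates the displacement current equals the wire current: I_d = 17.2 mA = 0.0172 A.
For r < R the Ampère–Maxwell law gives B(2πr) = μ₀ I_d (r²/R²), so B = μ₀ I_d r/(2πR²) = (4π×10^-7)(0.0172)(7.99×10^-3)/(2π·0.0205²) = 6.54×10^-8 T.

6.54×10^-8 T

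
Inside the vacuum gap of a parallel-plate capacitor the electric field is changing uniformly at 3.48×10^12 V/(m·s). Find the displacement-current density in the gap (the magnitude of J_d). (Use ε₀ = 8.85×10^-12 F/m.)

J_d = ε₀ ∂E/∂t, so J_d = 30.8 A/m².

30.8 A/m²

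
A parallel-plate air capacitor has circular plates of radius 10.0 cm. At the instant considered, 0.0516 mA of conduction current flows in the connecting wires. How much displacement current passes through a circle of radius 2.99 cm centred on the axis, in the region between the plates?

No conduction current crosses the gap, so I_d there equals the 5.16×10^-5 A in the leads.
Since J_d is uniform, the enclosed fraction is (r/R)² = 0.08940, giving I_d,enc = 4.61×10^-6 A.

4.61×10^-6 A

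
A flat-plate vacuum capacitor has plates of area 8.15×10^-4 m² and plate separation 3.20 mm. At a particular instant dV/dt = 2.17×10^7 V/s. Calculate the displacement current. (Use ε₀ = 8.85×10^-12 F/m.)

4.89×10^-5 A

The field between the plates is E = V/d, so dE/dt = (2.17×10^7)/(3.20×10^-3 m) = 6.781×10^9 V/(m·s).
I_d = ε₀ A (dE/dt) = (8.85×10^-12)(8.15×10^-4)(6.781×10^9) = 4.89×10^-5 A.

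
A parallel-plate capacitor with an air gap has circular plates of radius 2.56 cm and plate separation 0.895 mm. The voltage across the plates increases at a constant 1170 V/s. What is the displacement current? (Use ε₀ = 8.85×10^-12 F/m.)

The displacement current equals the charging current C dV/dt. With C = ε₀A/d = (8.85×10^-12)(2.059×10^-3)/(8.95×10^-4) = 2.036×10^-11 F, I_d = (2.036×10^-11)(1170) = 2.38×10^-8 A.

2.38×10^-8 A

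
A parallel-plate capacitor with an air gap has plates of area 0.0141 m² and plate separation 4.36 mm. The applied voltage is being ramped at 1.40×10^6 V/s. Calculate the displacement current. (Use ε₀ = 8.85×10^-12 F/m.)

The field between the plates is E = V/d, so dE/dt = (1.40×10^6)/(4.36×10^-3 m) = 3.211×10^8 V/(m·s).
I_d = ε₀ A (dE/dt) = (8.85×10^-12)(0.0141)(3.211×10^8) = 4.01×10^-5 A.

4.01×10^-5 A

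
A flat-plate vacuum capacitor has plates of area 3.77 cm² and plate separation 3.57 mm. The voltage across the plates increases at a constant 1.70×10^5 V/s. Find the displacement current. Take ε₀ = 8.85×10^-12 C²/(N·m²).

1.59×10^-7 A

The displacement current equals the charging current C dV/dt. With C = ε₀A/d = (8.85×10^-12)(3.77×10^-4)/(3.57×10^-3) = 9.346×10^-13 F, I_d = (9.346×10^-13)(1.70×10^5) = 1.59×10^-7 A.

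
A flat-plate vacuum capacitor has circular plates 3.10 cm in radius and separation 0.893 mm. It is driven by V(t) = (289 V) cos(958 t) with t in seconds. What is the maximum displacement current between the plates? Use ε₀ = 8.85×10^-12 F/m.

8.28×10^-6 A

The displacement current equals the conduction current C dV/dt, which peaks at C V₀ ω.
With C = ε₀A/d = (8.85×10^-12)(3.019×10^-3)/(8.93×10^-4) = 2.992×10^-11 F and ω = 958 rad/s, I_d,max = (2.992×10^-11)(289)(958) = 8.28×10^-6 A.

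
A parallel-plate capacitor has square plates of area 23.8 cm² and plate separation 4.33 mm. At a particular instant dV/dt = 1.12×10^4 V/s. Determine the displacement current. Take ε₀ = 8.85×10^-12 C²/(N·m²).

5.45×10^-8 A

The displacement current equals the charging current C dV/dt. With C = ε₀A/d = (8.85×10^-12)(2.38×10^-3)/(4.33×10^-3) = 4.864×10^-12 F, I_d = (4.864×10^-12)(1.12×10^4) = 5.45×10^-8 A.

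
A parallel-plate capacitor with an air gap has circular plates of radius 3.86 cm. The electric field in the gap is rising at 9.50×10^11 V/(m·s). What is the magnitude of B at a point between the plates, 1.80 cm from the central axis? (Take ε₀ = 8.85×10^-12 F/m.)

Total displacement current: I_d = ε₀(πR²)(dE/dt) = (8.85×10^-12)(4.681×10^-3)(9.50×10^11) = 0.03936 A.
An Ampèrian loop of radius r encloses a fraction (r/R)² of I_d. Then B·2πr = μ₀ I_d (r/R)², giving B = μ₀ I_d r/(2πR²) = 9.51×10^-8 T.

9.51×10^-8 T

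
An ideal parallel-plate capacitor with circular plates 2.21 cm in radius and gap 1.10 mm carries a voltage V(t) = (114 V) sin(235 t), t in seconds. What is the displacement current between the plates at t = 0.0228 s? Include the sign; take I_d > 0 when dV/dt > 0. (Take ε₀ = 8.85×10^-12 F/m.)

dE/dt = (V₀ω/d)·cos(ωt) with ωt = 5.358 rad: (114)(235)(0.6017)/(1.10×10^-3) = 1.465×10^7 V/(m·s).
I_d = ε₀ A dE/dt = (8.85×10^-12)(1.534×10^-3)(1.465×10^7) = 1.99×10^-7 A.

1.99×10^-7 A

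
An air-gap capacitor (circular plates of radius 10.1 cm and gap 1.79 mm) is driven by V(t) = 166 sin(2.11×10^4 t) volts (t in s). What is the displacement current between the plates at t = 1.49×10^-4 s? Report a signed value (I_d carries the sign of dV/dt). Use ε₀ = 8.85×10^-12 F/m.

dE/dt = (V₀ω/d)·cos(ωt) with ωt = 3.1439 rad: (166)(2.11×10^4)(-1.000)/(1.79×10^-3) = -1.957×10^9 V/(m·s).
I_d = ε₀ A dE/dt = (8.85×10^-12)(0.03205)(-1.957×10^9) = -5.55×10^-4 A.

-5.55×10^-4 A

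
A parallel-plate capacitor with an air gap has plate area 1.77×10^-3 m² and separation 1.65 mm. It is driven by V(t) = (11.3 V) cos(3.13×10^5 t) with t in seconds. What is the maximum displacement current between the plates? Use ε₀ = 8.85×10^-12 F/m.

(dE/dt)_max = V₀ω/d = 2.144×10^9 V/(m·s); ω = 3.13×10^5 rad/s.
I_d,max = ε₀ A (dE/dt)_max = (8.85×10^-12)(1.77×10^-3)(2.144×10^9) = 3.36×10^-5 A.

3.36×10^-5 A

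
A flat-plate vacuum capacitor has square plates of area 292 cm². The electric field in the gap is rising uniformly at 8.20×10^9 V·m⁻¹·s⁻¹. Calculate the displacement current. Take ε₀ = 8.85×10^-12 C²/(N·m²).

The displacement current is ε₀ times dΦ_E/dt = ε₀ A dE/dt = (8.85×10^-12)(0.0292)(8.20×10^9) = 2.12×10^-3 A.

2.12×10^-3 A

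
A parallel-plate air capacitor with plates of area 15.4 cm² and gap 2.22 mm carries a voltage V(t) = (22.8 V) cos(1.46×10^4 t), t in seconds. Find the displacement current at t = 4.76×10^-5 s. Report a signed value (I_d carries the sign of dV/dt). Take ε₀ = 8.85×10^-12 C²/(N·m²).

-1.31×10^-6 A

C = ε₀A/d = (8.85×10^-12)(1.54×10^-3)/(2.22×10^-3) = 6.139×10^-12 F. dV/dt = V₀ω·−sin(ωt); at ωt = 0.69496 rad this factor is -0.6404.
I_d = C dV/dt = (6.139×10^-12)(22.8)(1.46×10^4)(-0.6404) = -1.31×10^-6 A.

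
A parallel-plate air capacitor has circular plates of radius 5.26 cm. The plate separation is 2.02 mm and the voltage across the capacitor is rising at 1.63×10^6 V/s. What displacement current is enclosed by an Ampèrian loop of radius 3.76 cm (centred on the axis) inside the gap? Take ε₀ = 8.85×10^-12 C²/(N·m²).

3.17×10^-5 A

dE/dt = (dV/dt)/d = 8.069×10^8 V/(m·s); I_d = ε₀(πR²)(dE/dt) = (8.85×10^-12)(8.692×10^-3)(8.069×10^8) = 6.207×10^-5 A.
Since J_d is uniform, the enclosed fraction is (r/R)² = 0.5110, giving I_d,enc = 3.17×10^-5 A.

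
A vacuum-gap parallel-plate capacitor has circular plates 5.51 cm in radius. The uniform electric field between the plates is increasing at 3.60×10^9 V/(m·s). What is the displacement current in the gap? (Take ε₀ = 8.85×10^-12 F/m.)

3.04×10^-4 A

The displacement current is ε₀ times dΦ_E/dt = ε₀ A dE/dt = (8.85×10^-12)(9.538×10^-3)(3.60×10^9) = 3.04×10^-4 A.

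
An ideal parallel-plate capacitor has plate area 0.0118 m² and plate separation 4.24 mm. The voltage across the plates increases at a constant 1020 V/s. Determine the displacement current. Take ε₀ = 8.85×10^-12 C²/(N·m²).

The displacement current equals the charging current C dV/dt. With C = ε₀A/d = (8.85×10^-12)(0.0118)/(4.24×10^-3) = 2.463×10^-11 F, I_d = (2.463×10^-11)(1020) = 2.51×10^-8 A.

2.51×10^-8 A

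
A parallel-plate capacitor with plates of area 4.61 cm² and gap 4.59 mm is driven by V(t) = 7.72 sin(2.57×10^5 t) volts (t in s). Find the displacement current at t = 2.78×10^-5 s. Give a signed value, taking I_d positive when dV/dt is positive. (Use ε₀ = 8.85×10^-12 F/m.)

1.15×10^-6 A

C = ε₀A/d = (8.85×10^-12)(4.61×10^-4)/(4.59×10^-3) = 8.889×10^-13 F. dV/dt = V₀ω·cos(ωt); at ωt = 7.1446 rad this factor is 0.6514.
I_d = C dV/dt = (8.889×10^-13)(7.72)(2.57×10^5)(0.6514) = 1.15×10^-6 A.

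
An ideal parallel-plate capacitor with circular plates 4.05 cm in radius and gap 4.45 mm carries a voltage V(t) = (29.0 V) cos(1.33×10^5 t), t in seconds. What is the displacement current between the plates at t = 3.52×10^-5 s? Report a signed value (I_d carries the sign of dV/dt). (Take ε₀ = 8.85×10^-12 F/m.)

dV/dt = (29.0)(1.33×10^5)·−sin(4.6816) = 3.855×10^6 V/s.
I_d = C dV/dt with C = ε₀A/d = (8.85×10^-12)(5.153×10^-3)/(4.45×10^-3) = 1.025×10^-11 F, so I_d = (1.025×10^-11)(3.855×10^6) = 3.95×10^-5 A.

3.95×10^-5 A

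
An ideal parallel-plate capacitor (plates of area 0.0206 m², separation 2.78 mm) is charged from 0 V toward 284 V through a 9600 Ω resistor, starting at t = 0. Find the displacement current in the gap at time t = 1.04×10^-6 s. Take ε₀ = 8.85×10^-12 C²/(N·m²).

C = ε₀A/d = (8.85×10^-12)(0.0206)/(2.78×10^-3) = 6.558×10^-11 F and τ = RC = 6.296×10^-7 s. I_d in the gap equals the RC charging current.
I_d(t) = (V₀/R) e^(−t/τ) = 0.02958 · e^(−1.652) = 5.67×10^-3 A.

5.67×10^-3 A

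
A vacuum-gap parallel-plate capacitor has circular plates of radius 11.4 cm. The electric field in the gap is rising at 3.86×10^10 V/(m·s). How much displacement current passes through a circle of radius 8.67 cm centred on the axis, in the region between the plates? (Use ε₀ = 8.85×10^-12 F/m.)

8.07×10^-3 A

Through the whole plate area (πR² = 0.04083 m²), I_d = ε₀ πR² dE/dt = 0.01395 A.
Since J_d is uniform, the enclosed fraction is (r/R)² = 0.5784, giving I_d,enc = 8.07×10^-3 A.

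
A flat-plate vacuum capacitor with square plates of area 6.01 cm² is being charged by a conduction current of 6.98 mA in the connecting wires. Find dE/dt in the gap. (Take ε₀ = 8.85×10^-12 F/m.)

The displacement current between the plates equals the conduction current, I_d = 6.98 mA.
Then dE/dt = I_d/(ε₀A) = 1.31×10^12 V/(m·s).

1.31×10^12 V/(m·s)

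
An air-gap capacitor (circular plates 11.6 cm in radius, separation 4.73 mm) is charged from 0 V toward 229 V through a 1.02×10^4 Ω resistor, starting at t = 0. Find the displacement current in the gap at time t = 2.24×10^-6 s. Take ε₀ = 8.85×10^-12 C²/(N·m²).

1.40×10^-3 A

C = ε₀A/d = (8.85×10^-12)(0.04227)/(4.73×10^-3) = 7.909×10^-11 F, so τ = RC = 8.067×10^-7 s.
The conduction current is I(t) = (V₀/R) e^(−t/τ), and the displacement current between the plates equals it.
t/τ = 2.777; I_d = (229/1.02×10^4) · e^(−2.777) = (0.02245)(0.06222) = 1.40×10^-3 A.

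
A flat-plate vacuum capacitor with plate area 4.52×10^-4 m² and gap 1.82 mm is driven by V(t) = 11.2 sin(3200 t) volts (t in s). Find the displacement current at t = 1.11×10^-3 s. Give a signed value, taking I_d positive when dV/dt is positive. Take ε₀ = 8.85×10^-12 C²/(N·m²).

-7.22×10^-8 A

C = ε₀A/d = (8.85×10^-12)(4.52×10^-4)/(1.82×10^-3) = 2.198×10^-12 F. dV/dt = V₀ω·cos(ωt); at ωt = 3.552 rad this factor is -0.9170.
I_d = C dV/dt = (2.198×10^-12)(11.2)(3200)(-0.9170) = -7.22×10^-8 A.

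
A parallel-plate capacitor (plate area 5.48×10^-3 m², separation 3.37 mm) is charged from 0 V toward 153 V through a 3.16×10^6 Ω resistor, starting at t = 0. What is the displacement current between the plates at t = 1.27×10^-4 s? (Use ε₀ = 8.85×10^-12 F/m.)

2.97×10^-6 A

C = ε₀A/d = (8.85×10^-12)(5.48×10^-3)/(3.37×10^-3) = 1.439×10^-11 F, so τ = RC = 4.547×10^-5 s.
The conduction current is I(t) = (V₀/R) e^(−t/τ), and the displacement current between the plates equals it.
t/τ = 2.793; I_d = (153/3.16×10^6) · e^(−2.793) = (4.842×10^-5)(0.06124) = 2.97×10^-6 A.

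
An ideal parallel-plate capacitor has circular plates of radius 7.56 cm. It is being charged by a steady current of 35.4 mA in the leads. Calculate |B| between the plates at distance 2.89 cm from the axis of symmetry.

3.58×10^-8 T

No conduction current crosses the gap, so I_d there equals the 0.0354 A in the leads.
∮B·dl = μ₀ I_d,enc with I_d,enc = I_d r²/R² = 5.173×10^-3 A; so B = μ₀ I_d,enc/(2πr) = 3.58×10^-8 T.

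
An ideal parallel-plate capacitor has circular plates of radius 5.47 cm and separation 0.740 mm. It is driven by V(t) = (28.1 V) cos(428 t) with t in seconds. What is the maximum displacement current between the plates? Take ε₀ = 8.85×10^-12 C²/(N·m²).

(dE/dt)_max = V₀ω/d = 1.625×10^7 V/(m·s); ω = 428 rad/s.
I_d,max = ε₀ A (dE/dt)_max = (8.85×10^-12)(9.400×10^-3)(1.625×10^7) = 1.35×10^-6 A.

1.35×10^-6 A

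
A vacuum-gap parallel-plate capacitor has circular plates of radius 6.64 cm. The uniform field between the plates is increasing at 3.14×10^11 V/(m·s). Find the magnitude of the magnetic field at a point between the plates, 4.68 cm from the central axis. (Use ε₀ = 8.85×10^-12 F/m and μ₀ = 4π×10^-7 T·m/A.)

Total displacement current: I_d = ε₀(πR²)(dE/dt) = (8.85×10^-12)(0.01385)(3.14×10^11) = 0.03849 A.
An Ampèrian loop of radius r encloses a fraction (r/R)² of I_d. Then B·2πr = μ₀ I_d (r/R)², giving B = μ₀ I_d r/(2πR²) = 8.17×10^-8 T.

8.17×10^-8 T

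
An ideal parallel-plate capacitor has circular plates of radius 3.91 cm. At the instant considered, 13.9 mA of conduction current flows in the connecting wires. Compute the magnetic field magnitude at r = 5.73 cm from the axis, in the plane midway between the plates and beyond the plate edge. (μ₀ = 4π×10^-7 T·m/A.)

4.85×10^-8 T

Between the plates the displacement current equals the wire current: I_d = 13.9 mA = 0.0139 A.
With r > R the enclosed displacement current is the full I_d; B = μ₀ I_d / (2πr) = 4.85×10^-8 T.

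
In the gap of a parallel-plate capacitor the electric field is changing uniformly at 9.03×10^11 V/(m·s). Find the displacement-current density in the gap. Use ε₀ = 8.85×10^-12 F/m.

The displacement-current density is ε₀ ∂E/∂t = (8.85×10^-12)(9.03×10^11) = 7.99 A/m².

7.99 A/m²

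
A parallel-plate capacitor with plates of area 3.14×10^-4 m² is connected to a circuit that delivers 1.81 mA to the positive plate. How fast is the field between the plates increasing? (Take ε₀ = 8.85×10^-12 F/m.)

Charge continuity gives I_d = I = 1.81×10^-3 A between the plates.
Inverting I_d = ε₀ A dE/dt gives dE/dt = 1.81×10^-3 / (8.85×10^-12 · 3.14×10^-4) = 6.51×10^11 V/(m·s).

6.51×10^11 V/(m·s)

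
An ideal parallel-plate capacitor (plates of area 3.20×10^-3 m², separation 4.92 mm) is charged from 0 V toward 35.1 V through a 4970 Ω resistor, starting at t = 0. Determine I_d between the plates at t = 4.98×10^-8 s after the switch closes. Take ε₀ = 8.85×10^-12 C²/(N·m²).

With C = ε₀A/d = (8.85×10^-12)(3.20×10^-3)/(4.92×10^-3) = 5.756×10^-12 F, the time constant is τ = RC = 2.861×10^-8 s, so t/τ = 1.741 and e^(−t/τ) = 0.1753.
I_d = I_cond = (V₀/R) e^(−t/τ) = (7.062×10^-3)(0.1753) = 1.24×10^-3 A.

1.24×10^-3 A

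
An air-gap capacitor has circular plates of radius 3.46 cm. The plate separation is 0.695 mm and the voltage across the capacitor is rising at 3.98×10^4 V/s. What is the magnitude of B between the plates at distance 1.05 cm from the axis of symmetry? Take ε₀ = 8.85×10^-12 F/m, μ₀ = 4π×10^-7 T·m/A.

3.34×10^-12 T

With E = V/d, dE/dt = 5.727×10^7 V/(m·s) and πR² = 3.761×10^-3 m², giving I_d = ε₀ πR² dE/dt = 1.906×10^-6 A.
For r < R the Ampère–Maxwell law gives B(2πr) = μ₀ I_d (r²/R²), so B = μ₀ I_d r/(2πR²) = (4π×10^-7)(1.906×10^-6)(0.0105)/(2π·0.0346²) = 3.34×10^-12 T.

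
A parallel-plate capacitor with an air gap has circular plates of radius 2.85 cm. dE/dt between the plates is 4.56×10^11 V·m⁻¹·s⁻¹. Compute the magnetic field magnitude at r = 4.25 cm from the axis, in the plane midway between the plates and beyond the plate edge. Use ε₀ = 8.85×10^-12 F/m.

Total displacement current: I_d = ε₀(πR²)(dE/dt) = (8.85×10^-12)(2.552×10^-3)(4.56×10^11) = 0.01030 A.
Outside the plates the loop encloses all of I_d, so B·2πr = μ₀ I_d and B = 4.85×10^-8 T.

4.85×10^-8 T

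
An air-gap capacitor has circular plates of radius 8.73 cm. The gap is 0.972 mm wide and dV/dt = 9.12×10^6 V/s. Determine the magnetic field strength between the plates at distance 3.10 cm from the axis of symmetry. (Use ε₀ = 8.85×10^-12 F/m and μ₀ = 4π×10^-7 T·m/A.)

1.62×10^-9 T

dE/dt = (dV/dt)/d = 9.383×10^9 V/(m·s); I_d = ε₀(πR²)(dE/dt) = (8.85×10^-12)(0.02394)(9.383×10^9) = 1.988×10^-3 A.
An Ampèrian loop of radius r encloses a fraction (r/R)² of I_d. Then B·2πr = μ₀ I_d (r/R)², giving B = μ₀ I_d r/(2πR²) = 1.62×10^-9 T.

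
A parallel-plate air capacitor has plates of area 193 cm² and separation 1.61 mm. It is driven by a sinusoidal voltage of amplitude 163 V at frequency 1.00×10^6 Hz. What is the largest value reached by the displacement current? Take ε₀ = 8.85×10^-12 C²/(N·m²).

The displacement current equals the conduction current C dV/dt, which peaks at C V₀ ω.
With C = ε₀A/d = (8.85×10^-12)(0.0193)/(1.61×10^-3) = 1.061×10^-10 F and ω = 2πf = 6.283×10^6 rad/s, I_d,max = (1.061×10^-10)(163)(6.283×10^6) = 0.109 A.

0.109 A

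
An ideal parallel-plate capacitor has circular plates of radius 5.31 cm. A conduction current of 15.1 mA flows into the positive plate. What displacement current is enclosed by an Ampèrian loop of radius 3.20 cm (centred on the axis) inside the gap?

5.48×10^-3 A

Between the plates the displacement current equals the wire current: I_d = 15.1 mA = 0.0151 A.
Through an area πr² the displacement current is I_d·(πr²/πR²) = I_d (r/R)² = 5.48×10^-3 A.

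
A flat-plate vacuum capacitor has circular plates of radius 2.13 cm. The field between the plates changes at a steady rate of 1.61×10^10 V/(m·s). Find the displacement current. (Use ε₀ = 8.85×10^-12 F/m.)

2.03×10^-4 A

I_d = ε₀ A (dE/dt) = (8.85×10^-12)(1.425×10^-3 m²)(1.61×10^10) = 2.03×10^-4 A.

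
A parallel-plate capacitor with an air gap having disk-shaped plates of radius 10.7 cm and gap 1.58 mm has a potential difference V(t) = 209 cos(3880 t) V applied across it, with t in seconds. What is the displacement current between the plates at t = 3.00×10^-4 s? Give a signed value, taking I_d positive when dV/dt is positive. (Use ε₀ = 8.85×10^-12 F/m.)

-1.50×10^-4 A

C = ε₀A/d = (8.85×10^-12)(0.03597)/(1.58×10^-3) = 2.015×10^-10 F. dV/dt = V₀ω·−sin(ωt); at ωt = 1.164 rad this factor is -0.9184.
I_d = C dV/dt = (2.015×10^-10)(209)(3880)(-0.9184) = -1.50×10^-4 A.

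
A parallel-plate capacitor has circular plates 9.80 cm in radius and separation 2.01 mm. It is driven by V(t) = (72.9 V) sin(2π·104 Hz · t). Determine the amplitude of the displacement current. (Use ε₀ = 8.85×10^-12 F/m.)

6.33×10^-6 A

(dE/dt)_max = V₀ω/d = 2.370×10^7 V/(m·s); ω = 2πf = 653.5 rad/s.
I_d,max = ε₀ A (dE/dt)_max = (8.85×10^-12)(0.03017)(2.370×10^7) = 6.33×10^-6 A.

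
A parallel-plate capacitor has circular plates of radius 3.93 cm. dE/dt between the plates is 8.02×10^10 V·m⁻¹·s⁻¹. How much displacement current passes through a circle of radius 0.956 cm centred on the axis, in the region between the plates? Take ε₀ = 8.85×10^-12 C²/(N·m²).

I_d = ε₀ dΦ_E/dt = ε₀ πR² (dE/dt) = (8.85×10^-12)(4.852×10^-3)(8.02×10^10) = 3.444×10^-3 A through the full plate area.
The field is uniform, so I_d,enc = I_d (r/R)² = (3.444×10^-3)(0.956/3.93)² = 2.04×10^-4 A.

2.04×10^-4 A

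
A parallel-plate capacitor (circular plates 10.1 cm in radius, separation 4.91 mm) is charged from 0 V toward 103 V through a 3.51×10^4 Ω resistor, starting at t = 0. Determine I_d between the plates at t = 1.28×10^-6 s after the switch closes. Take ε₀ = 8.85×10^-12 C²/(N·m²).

C = ε₀A/d = (8.85×10^-12)(0.03205)/(4.91×10^-3) = 5.777×10^-11 F and τ = RC = 2.028×10^-6 s. I_d in the gap equals the RC charging current.
I_d(t) = (V₀/R) e^(−t/τ) = 2.934×10^-3 · e^(−0.6312) = 1.56×10^-3 A.

1.56×10^-3 A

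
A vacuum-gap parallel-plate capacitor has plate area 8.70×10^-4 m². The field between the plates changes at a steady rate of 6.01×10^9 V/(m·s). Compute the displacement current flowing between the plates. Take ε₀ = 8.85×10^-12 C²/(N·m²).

4.63×10^-5 A

With a uniform field, Φ_E = EA, so I_d = ε₀ A dE/dt = 4.63×10^-5 A.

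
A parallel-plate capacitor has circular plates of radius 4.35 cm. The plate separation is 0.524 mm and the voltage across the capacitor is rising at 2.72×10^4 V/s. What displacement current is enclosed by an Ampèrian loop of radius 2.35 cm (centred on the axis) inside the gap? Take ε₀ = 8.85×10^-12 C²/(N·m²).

I_d = C dV/dt with C = ε₀πR²/d = 1.004×10^-10 F, so I_d = (1.004×10^-10)(2.72×10^4) = 2.731×10^-6 A.
Since J_d is uniform, the enclosed fraction is (r/R)² = 0.2918, giving I_d,enc = 7.97×10^-7 A.

7.97×10^-7 A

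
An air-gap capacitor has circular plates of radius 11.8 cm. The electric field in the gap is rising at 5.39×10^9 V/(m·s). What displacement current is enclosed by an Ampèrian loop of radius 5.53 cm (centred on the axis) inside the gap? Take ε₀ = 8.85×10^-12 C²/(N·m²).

4.58×10^-4 A

I_d = ε₀ dΦ_E/dt = ε₀ πR² (dE/dt) = (8.85×10^-12)(0.04374)(5.39×10^9) = 2.086×10^-3 A through the full plate area.
Since J_d is uniform, the enclosed fraction is (r/R)² = 0.2196, giving I_d,enc = 4.58×10^-4 A.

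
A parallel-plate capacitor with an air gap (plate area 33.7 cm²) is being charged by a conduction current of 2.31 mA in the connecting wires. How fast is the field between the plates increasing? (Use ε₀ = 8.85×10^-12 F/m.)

7.75×10^10 V/(m·s)

By continuity, I_d in the gap equals the 2.31 mA flowing in the wire.
Inverting I_d = ε₀ A dE/dt gives dE/dt = 2.31×10^-3 / (8.85×10^-12 · 3.37×10^-3) = 7.75×10^10 V/(m·s).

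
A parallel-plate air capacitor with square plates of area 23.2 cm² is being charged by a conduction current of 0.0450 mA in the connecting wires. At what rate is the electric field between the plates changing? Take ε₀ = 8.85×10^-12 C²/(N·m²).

The displacement current between the plates equals the conduction current, I_d = 0.0450 mA.
Inverting I_d = ε₀ A dE/dt gives dE/dt = 4.50×10^-5 / (8.85×10^-12 · 2.32×10^-3) = 2.19×10^9 V/(m·s).

2.19×10^9 V/(m·s)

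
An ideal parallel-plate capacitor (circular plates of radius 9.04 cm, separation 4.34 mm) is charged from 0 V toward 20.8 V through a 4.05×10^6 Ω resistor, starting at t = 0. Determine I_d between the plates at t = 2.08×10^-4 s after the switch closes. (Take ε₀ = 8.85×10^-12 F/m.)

1.93×10^-6 A

C = ε₀A/d = (8.85×10^-12)(0.02567)/(4.34×10^-3) = 5.235×10^-11 F, so τ = RC = 2.120×10^-4 s.
The conduction current is I(t) = (V₀/R) e^(−t/τ), and the displacement current between the plates equals it.
t/τ = 0.9811; I_d = (20.8/4.05×10^6) · e^(−0.9811) = (5.136×10^-6)(0.3749) = 1.93×10^-6 A.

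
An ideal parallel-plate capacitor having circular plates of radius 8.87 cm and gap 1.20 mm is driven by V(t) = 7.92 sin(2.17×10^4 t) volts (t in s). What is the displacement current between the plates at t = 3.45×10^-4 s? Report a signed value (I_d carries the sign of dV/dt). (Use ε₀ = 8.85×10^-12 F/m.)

1.13×10^-5 A

C = ε₀A/d = (8.85×10^-12)(0.02472)/(1.20×10^-3) = 1.823×10^-10 F. dV/dt = V₀ω·cos(ωt); at ωt = 7.4865 rad this factor is 0.3593.
I_d = C dV/dt = (1.823×10^-10)(7.92)(2.17×10^4)(0.3593) = 1.13×10^-5 A.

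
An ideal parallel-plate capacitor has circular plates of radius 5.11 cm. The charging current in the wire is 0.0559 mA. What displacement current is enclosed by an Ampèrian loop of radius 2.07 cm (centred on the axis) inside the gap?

9.17×10^-6 A

By continuity the displacement current in the gap matches the conduction current: I_d = 5.59×10^-5 A.
Since J_d is uniform, the enclosed fraction is (r/R)² = 0.1641, giving I_d,enc = 9.17×10^-6 A.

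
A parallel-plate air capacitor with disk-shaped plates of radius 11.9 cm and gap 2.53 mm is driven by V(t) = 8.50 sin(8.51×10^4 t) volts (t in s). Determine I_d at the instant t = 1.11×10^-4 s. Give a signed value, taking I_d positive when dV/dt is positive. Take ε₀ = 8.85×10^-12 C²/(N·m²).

C = ε₀A/d = (8.85×10^-12)(0.04449)/(2.53×10^-3) = 1.556×10^-10 F. dV/dt = V₀ω·cos(ωt); at ωt = 9.4461 rad this factor is -0.9998.
I_d = C dV/dt = (1.556×10^-10)(8.50)(8.51×10^4)(-0.9998) = -1.13×10^-4 A.

-1.13×10^-4 A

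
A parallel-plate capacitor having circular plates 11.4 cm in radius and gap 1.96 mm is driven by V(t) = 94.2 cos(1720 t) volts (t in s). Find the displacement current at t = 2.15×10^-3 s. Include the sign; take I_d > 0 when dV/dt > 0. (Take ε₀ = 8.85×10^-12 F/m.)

dE/dt = (V₀ω/d)·−sin(ωt) with ωt = 3.698 rad: (94.2)(1720)(0.5281)/(1.96×10^-3) = 4.366×10^7 V/(m·s).
I_d = ε₀ A dE/dt = (8.85×10^-12)(0.04083)(4.366×10^7) = 1.58×10^-5 A.

1.58×10^-5 A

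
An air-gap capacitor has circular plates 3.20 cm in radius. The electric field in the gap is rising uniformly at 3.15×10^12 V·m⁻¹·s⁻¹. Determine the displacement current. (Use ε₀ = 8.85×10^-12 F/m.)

0.0897 A

The displacement current is ε₀ times dΦ_E/dt = ε₀ A dE/dt = (8.85×10^-12)(3.217×10^-3)(3.15×10^12) = 0.0897 A.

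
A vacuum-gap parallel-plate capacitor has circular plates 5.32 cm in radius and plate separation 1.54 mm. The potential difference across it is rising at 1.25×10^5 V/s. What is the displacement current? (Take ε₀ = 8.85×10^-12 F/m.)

The displacement current equals the charging current C dV/dt. With C = ε₀A/d = (8.85×10^-12)(8.891×10^-3)/(1.54×10^-3) = 5.109×10^-11 F, I_d = (5.109×10^-11)(1.25×10^5) = 6.39×10^-6 A.

6.39×10^-6 A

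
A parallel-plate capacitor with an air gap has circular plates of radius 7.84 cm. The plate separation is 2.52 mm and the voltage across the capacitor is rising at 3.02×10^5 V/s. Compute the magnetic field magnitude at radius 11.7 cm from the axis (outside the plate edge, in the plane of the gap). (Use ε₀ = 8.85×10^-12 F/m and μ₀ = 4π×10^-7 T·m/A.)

I_d = C dV/dt with C = ε₀πR²/d = 6.781×10^-11 F, so I_d = (6.781×10^-11)(3.02×10^5) = 2.048×10^-5 A.
For r ≥ R the full I_d is enclosed: B = μ₀ I_d/(2πr) = (4π×10^-7)(2.048×10^-5)/(2π·0.117) = 3.50×10^-11 T.

3.50×10^-11 T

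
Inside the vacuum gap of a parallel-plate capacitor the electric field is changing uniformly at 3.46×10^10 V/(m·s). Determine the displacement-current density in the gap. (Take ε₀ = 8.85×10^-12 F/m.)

0.306 A/m²

J_d = ε₀ dE/dt = (8.85×10^-12)(3.46×10^10) = 0.306 A/m².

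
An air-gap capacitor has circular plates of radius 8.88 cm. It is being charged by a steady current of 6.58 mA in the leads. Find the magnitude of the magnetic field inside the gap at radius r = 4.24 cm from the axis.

By continuity the displacement current in the gap matches the conduction current: I_d = 6.58×10^-3 A.
For r < R the Ampère–Maxwell law gives B(2πr) = μ₀ I_d (r²/R²), so B = μ₀ I_d r/(2πR²) = (4π×10^-7)(6.58×10^-3)(0.0424)/(2π·0.0888²) = 7.08×10^-9 T.

7.08×10^-9 T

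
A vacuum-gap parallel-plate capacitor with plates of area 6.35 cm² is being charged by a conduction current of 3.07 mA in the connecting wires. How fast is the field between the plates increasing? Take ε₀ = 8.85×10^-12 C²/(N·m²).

By continuity, I_d in the gap equals the 3.07 mA flowing in the wire.
Then dE/dt = I_d/(ε₀A) = 5.46×10^11 V/(m·s).

5.46×10^11 V/(m·s)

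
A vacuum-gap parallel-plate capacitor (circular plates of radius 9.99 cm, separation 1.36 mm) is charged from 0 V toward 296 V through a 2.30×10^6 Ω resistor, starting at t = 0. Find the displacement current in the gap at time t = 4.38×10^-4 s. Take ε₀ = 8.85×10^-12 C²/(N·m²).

C = ε₀A/d = (8.85×10^-12)(0.03135)/(1.36×10^-3) = 2.040×10^-10 F, so τ = RC = 4.692×10^-4 s.
The conduction current is I(t) = (V₀/R) e^(−t/τ), and the displacement current between the plates equals it.
t/τ = 0.9335; I_d = (296/2.30×10^6) · e^(−0.9335) = (1.287×10^-4)(0.3932) = 5.06×10^-5 A.

5.06×10^-5 A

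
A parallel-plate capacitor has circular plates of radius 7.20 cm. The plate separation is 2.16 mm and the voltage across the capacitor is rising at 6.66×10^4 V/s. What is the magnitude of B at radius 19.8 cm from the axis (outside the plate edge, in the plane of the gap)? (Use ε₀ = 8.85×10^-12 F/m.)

dE/dt = (dV/dt)/d = 3.083×10^7 V/(m·s); I_d = ε₀(πR²)(dE/dt) = (8.85×10^-12)(0.01629)(3.083×10^7) = 4.445×10^-6 A.
For r ≥ R the full I_d is enclosed: B = μ₀ I_d/(2πr) = (4π×10^-7)(4.445×10^-6)/(2π·0.198) = 4.49×10^-12 T.

4.49×10^-12 T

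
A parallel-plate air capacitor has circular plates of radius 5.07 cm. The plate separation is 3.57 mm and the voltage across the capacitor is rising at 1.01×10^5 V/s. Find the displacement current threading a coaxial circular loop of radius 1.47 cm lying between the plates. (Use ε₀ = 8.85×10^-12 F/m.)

I_d = C dV/dt with C = ε₀πR²/d = 2.002×10^-11 F, so I_d = (2.002×10^-11)(1.01×10^5) = 2.022×10^-6 A.
The field is uniform, so I_d,enc = I_d (r/R)² = (2.022×10^-6)(1.47/5.07)² = 1.70×10^-7 A.

1.70×10^-7 A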